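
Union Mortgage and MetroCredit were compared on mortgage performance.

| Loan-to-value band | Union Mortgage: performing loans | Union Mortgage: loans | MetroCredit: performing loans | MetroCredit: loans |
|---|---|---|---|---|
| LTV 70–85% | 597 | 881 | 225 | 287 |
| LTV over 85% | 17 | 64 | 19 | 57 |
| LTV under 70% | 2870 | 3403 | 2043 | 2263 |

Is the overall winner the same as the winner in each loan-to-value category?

Yes

LTV 70–85%: Union Mortgage 597/881 = 67.8%, MetroCredit 225/287 = 78.4% → MetroCredit
LTV over 85%: Union Mortgage 17/64 = 26.6%, MetroCredit 19/57 = 33.3% → MetroCredit
LTV under 70%: Union Mortgage 2870/3403 = 84.3%, MetroCredit 2043/2263 = 90.3% → MetroCredit
Overall: Union Mortgage 3484/4348 = 80.1%, MetroCredit 2287/2607 = 87.7% → MetroCredit
MetroCredit wins overall and in every loan-to-value group — no reversal.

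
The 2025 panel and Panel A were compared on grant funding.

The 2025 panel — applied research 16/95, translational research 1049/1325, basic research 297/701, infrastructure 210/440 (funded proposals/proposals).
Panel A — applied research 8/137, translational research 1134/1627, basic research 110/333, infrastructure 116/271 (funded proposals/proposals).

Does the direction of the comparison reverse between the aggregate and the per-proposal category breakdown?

Applied research: the 2025 panel 16/95 = 16.8%, Panel A 8/137 = 5.8% → the 2025 panel
Translational research: the 2025 panel 1049/1325 = 79.2%, Panel A 1134/1627 = 69.7% → the 2025 panel
Basic research: the 2025 panel 297/701 = 42.4%, Panel A 110/333 = 33.0% → the 2025 panel
Infrastructure: the 2025 panel 210/440 = 47.7%, Panel A 116/271 = 42.8% → the 2025 panel
Overall: the 2025 panel 1572/2561 = 61.4%, Panel A 1368/2368 = 57.8% → the 2025 panel
The 2025 panel wins overall and in every proposal group — no reversal.

No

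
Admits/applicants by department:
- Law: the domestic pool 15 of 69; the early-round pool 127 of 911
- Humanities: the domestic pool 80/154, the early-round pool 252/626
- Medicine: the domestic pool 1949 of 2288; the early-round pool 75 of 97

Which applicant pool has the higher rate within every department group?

the domestic pool

Law: the domestic pool 15/69 = 21.7%, the early-round pool 127/911 = 13.9% → the domestic pool
Humanities: the domestic pool 80/154 = 51.9%, the early-round pool 252/626 = 40.3% → the domestic pool
Medicine: the domestic pool 1949/2288 = 85.2%, the early-round pool 75/97 = 77.3% → the domestic pool
The domestic pool has the higher rate in all 3 groups.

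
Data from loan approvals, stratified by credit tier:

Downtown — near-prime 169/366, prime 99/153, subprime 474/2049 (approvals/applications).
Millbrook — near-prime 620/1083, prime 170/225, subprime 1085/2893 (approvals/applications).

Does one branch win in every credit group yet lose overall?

No

Near-prime: Downtown 169/366 = 46.2%, Millbrook 620/1083 = 57.2% → Millbrook
Prime: Downtown 99/153 = 64.7%, Millbrook 170/225 = 75.6% → Millbrook
Subprime: Downtown 474/2049 = 23.1%, Millbrook 1085/2893 = 37.5% → Millbrook
Overall: Downtown 742/2568 = 28.9%, Millbrook 1875/4201 = 44.6% → Millbrook
Millbrook wins overall and in every credit group — no reversal.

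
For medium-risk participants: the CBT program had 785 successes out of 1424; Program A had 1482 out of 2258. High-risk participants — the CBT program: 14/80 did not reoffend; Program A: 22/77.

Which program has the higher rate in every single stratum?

Program A

Medium-risk: the CBT program 785/1424 = 55.1%, Program A 1482/2258 = 65.6% → Program A
High-risk: the CBT program 14/80 = 17.5%, Program A 22/77 = 28.6% → Program A
Program A has the higher rate in both groups.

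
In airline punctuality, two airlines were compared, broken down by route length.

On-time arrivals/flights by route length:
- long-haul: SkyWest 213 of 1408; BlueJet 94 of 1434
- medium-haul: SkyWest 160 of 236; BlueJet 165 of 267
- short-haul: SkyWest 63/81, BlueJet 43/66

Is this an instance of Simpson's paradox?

No

Long-haul: SkyWest 213/1408 = 15.1%, BlueJet 94/1434 = 6.6% → SkyWest
Medium-haul: SkyWest 160/236 = 67.8%, BlueJet 165/267 = 61.8% → SkyWest
Short-haul: SkyWest 63/81 = 77.8%, BlueJet 43/66 = 65.2% → SkyWest
Overall: SkyWest 436/1725 = 25.3%, BlueJet 302/1767 = 17.1% → SkyWest
SkyWest wins overall and in every route group — no reversal.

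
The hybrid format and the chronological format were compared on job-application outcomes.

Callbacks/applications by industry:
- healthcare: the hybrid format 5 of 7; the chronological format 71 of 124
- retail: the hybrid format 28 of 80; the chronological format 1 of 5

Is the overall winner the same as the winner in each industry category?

Healthcare: the hybrid format 5/7 = 71.4%, the chronological format 71/124 = 57.3% → the hybrid format
Retail: the hybrid format 28/80 = 35.0%, the chronological format 1/5 = 20.0% → the hybrid format
Overall: the hybrid format 33/87 = 37.9%, the chronological format 72/129 = 55.8% → the chronological format
The hybrid format wins each industry group but the chronological format wins overall — the comparison reverses. The hybrid format's applications skew toward retail, which has a lower base rate.

No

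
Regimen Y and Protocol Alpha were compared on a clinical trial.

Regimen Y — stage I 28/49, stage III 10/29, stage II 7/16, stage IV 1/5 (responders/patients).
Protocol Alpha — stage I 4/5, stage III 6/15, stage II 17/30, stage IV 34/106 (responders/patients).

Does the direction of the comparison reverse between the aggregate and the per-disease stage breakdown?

Yes

Stage I: Regimen Y 28/49 = 57.1%, Protocol Alpha 4/5 = 80.0% → Protocol Alpha
Stage III: Regimen Y 10/29 = 34.5%, Protocol Alpha 6/15 = 40.0% → Protocol Alpha
Stage II: Regimen Y 7/16 = 43.8%, Protocol Alpha 17/30 = 56.7% → Protocol Alpha
Stage IV: Regimen Y 1/5 = 20.0%, Protocol Alpha 34/106 = 32.1% → Protocol Alpha
Overall: Regimen Y 46/99 = 46.5%, Protocol Alpha 61/156 = 39.1% → Regimen Y
Protocol Alpha wins each disease group but Regimen Y wins overall — the comparison reverses. Protocol Alpha's patients skew toward stage IV, which has a lower base rate.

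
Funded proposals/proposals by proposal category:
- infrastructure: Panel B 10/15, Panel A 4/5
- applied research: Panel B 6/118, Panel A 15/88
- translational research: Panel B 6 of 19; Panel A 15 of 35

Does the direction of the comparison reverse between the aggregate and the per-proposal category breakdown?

Infrastructure: Panel B 10/15 = 66.7%, Panel A 4/5 = 80.0% → Panel A
Applied research: Panel B 6/118 = 5.1%, Panel A 15/88 = 17.0% → Panel A
Translational research: Panel B 6/19 = 31.6%, Panel A 15/35 = 42.9% → Panel A
Overall: Panel B 22/152 = 14.5%, Panel A 34/128 = 26.6% → Panel A
Panel A wins overall and in every proposal group — no reversal.

No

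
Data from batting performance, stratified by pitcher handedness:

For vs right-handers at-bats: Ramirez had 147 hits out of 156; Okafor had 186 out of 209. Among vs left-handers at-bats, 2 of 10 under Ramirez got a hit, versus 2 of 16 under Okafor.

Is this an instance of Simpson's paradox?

No

Vs right-handers: Ramirez 147/156 = 94.2%, Okafor 186/209 = 89.0% → Ramirez
Vs left-handers: Ramirez 2/10 = 20.0%, Okafor 2/16 = 12.5% → Ramirez
Overall: Ramirez 149/166 = 89.8%, Okafor 188/225 = 83.6% → Ramirez
Ramirez wins overall and in every pitcher group — no reversal.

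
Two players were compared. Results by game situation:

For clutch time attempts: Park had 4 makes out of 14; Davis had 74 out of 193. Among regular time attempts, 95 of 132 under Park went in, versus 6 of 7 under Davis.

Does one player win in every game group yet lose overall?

Clutch time: Park 4/14 = 28.6%, Davis 74/193 = 38.3% → Davis
Regular time: Park 95/132 = 72.0%, Davis 6/7 = 85.7% → Davis
Overall: Park 99/146 = 67.8%, Davis 80/200 = 40.0% → Park
Davis wins each game group but Park wins overall — the comparison reverses. Davis's attempts skew toward clutch time, which has a lower base rate.

Yes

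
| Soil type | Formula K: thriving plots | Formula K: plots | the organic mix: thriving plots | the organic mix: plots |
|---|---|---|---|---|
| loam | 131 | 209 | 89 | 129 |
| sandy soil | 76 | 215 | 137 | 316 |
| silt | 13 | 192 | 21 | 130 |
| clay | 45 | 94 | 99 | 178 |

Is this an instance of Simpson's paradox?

Loam: Formula K 131/209 = 62.7%, the organic mix 89/129 = 69.0% → the organic mix
Sandy soil: Formula K 76/215 = 35.3%, the organic mix 137/316 = 43.4% → the organic mix
Silt: Formula K 13/192 = 6.8%, the organic mix 21/130 = 16.2% → the organic mix
Clay: Formula K 45/94 = 47.9%, the organic mix 99/178 = 55.6% → the organic mix
Overall: Formula K 265/710 = 37.3%, the organic mix 346/753 = 45.9% → the organic mix
The organic mix wins overall and in every soil group — no reversal.

No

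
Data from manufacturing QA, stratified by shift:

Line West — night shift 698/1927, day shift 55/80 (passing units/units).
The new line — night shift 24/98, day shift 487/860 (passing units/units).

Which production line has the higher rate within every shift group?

Line West

Night shift: Line West 698/1927 = 36.2%, the new line 24/98 = 24.5% → Line West
Day shift: Line West 55/80 = 68.8%, the new line 487/860 = 56.6% → Line West
Line West has the higher rate in both groups.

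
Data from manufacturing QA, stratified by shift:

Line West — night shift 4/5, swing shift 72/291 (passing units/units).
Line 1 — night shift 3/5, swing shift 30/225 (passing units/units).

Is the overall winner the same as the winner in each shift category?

Night shift: Line West 4/5 = 80.0%, Line 1 3/5 = 60.0% → Line West
Swing shift: Line West 72/291 = 24.7%, Line 1 30/225 = 13.3% → Line West
Overall: Line West 76/296 = 25.7%, Line 1 33/230 = 14.3% → Line West
Line West wins overall and in every shift group — no reversal.

Yes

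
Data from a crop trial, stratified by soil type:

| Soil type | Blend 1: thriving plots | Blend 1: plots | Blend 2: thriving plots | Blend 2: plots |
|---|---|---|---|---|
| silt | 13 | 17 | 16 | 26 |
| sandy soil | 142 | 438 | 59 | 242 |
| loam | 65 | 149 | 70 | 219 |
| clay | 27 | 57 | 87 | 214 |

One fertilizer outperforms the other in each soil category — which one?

Blend 1

Silt: Blend 1 13/17 = 76.5%, Blend 2 16/26 = 61.5% → Blend 1
Sandy soil: Blend 1 142/438 = 32.4%, Blend 2 59/242 = 24.4% → Blend 1
Loam: Blend 1 65/149 = 43.6%, Blend 2 70/219 = 32.0% → Blend 1
Clay: Blend 1 27/57 = 47.4%, Blend 2 87/214 = 40.7% → Blend 1
Blend 1 has the higher rate in all 4 groups.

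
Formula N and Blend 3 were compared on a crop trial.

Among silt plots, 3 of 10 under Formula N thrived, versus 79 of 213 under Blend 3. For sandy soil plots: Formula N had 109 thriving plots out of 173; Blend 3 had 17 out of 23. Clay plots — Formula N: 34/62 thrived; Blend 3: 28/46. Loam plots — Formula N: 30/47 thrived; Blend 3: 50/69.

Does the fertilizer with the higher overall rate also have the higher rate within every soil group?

No

Silt: Formula N 3/10 = 30.0%, Blend 3 79/213 = 37.1% → Blend 3
Sandy soil: Formula N 109/173 = 63.0%, Blend 3 17/23 = 73.9% → Blend 3
Clay: Formula N 34/62 = 54.8%, Blend 3 28/46 = 60.9% → Blend 3
Loam: Formula N 30/47 = 63.8%, Blend 3 50/69 = 72.5% → Blend 3
Overall: Formula N 176/292 = 60.3%, Blend 3 174/351 = 49.6% → Formula N
Blend 3 wins each soil group but Formula N wins overall — the comparison reverses. Blend 3's plots skew toward silt, which has a lower base rate.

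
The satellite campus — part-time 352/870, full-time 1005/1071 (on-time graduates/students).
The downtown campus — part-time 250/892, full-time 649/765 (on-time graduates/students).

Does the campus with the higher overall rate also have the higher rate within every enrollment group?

Part-time: the satellite campus 352/870 = 40.5%, the downtown campus 250/892 = 28.0% → the satellite campus
Full-time: the satellite campus 1005/1071 = 93.8%, the downtown campus 649/765 = 84.8% → the satellite campus
Overall: the satellite campus 1357/1941 = 69.9%, the downtown campus 899/1657 = 54.3% → the satellite campus
The satellite campus wins overall and in every enrollment group — no reversal.

Yes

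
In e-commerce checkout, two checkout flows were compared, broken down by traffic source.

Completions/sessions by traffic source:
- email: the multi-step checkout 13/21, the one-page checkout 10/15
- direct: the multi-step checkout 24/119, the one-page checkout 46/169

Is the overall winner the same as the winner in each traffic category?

Yes

Email: the multi-step checkout 13/21 = 61.9%, the one-page checkout 10/15 = 66.7% → the one-page checkout
Direct: the multi-step checkout 24/119 = 20.2%, the one-page checkout 46/169 = 27.2% → the one-page checkout
Overall: the multi-step checkout 37/140 = 26.4%, the one-page checkout 56/184 = 30.4% → the one-page checkout
The one-page checkout wins overall and in every traffic group — no reversal.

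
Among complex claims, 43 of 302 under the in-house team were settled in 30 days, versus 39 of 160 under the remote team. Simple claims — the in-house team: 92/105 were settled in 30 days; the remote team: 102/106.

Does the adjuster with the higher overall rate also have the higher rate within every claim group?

Yes

Complex: the in-house team 43/302 = 14.2%, the remote team 39/160 = 24.4% → the remote team
Simple: the in-house team 92/105 = 87.6%, the remote team 102/106 = 96.2% → the remote team
Overall: the in-house team 135/407 = 33.2%, the remote team 141/266 = 53.0% → the remote team
The remote team wins overall and in every claim group — no reversal.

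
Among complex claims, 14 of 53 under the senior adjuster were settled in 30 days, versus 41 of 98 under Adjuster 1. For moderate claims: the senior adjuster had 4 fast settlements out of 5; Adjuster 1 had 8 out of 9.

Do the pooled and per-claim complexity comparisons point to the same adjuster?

Yes

Complex: the senior adjuster 14/53 = 26.4%, Adjuster 1 41/98 = 41.8% → Adjuster 1
Moderate: the senior adjuster 4/5 = 80.0%, Adjuster 1 8/9 = 88.9% → Adjuster 1
Overall: the senior adjuster 18/58 = 31.0%, Adjuster 1 49/107 = 45.8% → Adjuster 1
Adjuster 1 wins overall and in every claim group — no reversal.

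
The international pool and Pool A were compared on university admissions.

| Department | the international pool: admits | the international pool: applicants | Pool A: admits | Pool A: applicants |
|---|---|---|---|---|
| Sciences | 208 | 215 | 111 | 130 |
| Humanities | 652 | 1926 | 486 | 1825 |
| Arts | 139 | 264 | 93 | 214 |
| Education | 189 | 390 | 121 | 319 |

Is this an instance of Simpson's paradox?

Sciences: the international pool 208/215 = 96.7%, Pool A 111/130 = 85.4% → the international pool
Humanities: the international pool 652/1926 = 33.9%, Pool A 486/1825 = 26.6% → the international pool
Arts: the international pool 139/264 = 52.7%, Pool A 93/214 = 43.5% → the international pool
Education: the international pool 189/390 = 48.5%, Pool A 121/319 = 37.9% → the international pool
Overall: the international pool 1188/2795 = 42.5%, Pool A 811/2488 = 32.6% → the international pool
The international pool wins overall and in every department group — no reversal.

No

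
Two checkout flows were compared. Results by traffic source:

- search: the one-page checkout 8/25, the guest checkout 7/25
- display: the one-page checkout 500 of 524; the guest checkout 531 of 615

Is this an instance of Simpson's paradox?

Search: the one-page checkout 8/25 = 32.0%, the guest checkout 7/25 = 28.0% → the one-page checkout
Display: the one-page checkout 500/524 = 95.4%, the guest checkout 531/615 = 86.3% → the one-page checkout
Overall: the one-page checkout 508/549 = 92.5%, the guest checkout 538/640 = 84.1% → the one-page checkout
The one-page checkout wins overall and in every traffic group — no reversal.

No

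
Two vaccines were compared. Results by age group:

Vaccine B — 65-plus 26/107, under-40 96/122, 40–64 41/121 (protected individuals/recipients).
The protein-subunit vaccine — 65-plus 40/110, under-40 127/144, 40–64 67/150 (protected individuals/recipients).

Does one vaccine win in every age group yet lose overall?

No

65-plus: Vaccine B 26/107 = 24.3%, the protein-subunit vaccine 40/110 = 36.4% → the protein-subunit vaccine
Under-40: Vaccine B 96/122 = 78.7%, the protein-subunit vaccine 127/144 = 88.2% → the protein-subunit vaccine
40–64: Vaccine B 41/121 = 33.9%, the protein-subunit vaccine 67/150 = 44.7% → the protein-subunit vaccine
Overall: Vaccine B 163/350 = 46.6%, the protein-subunit vaccine 234/404 = 57.9% → the protein-subunit vaccine
The protein-subunit vaccine wins overall and in every age group — no reversal.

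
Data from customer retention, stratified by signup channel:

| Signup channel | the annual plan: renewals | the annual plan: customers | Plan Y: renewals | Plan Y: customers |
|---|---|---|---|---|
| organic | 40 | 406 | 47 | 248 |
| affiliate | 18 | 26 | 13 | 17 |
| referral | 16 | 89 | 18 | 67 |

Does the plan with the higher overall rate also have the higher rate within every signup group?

Yes

Organic: the annual plan 40/406 = 9.9%, Plan Y 47/248 = 19.0% → Plan Y
Affiliate: the annual plan 18/26 = 69.2%, Plan Y 13/17 = 76.5% → Plan Y
Referral: the annual plan 16/89 = 18.0%, Plan Y 18/67 = 26.9% → Plan Y
Overall: the annual plan 74/521 = 14.2%, Plan Y 78/332 = 23.5% → Plan Y
Plan Y wins overall and in every signup group — no reversal.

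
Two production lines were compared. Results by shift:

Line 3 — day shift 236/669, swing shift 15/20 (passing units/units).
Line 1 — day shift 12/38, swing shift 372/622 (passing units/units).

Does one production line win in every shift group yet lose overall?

Day shift: Line 3 236/669 = 35.3%, Line 1 12/38 = 31.6% → Line 3
Swing shift: Line 3 15/20 = 75.0%, Line 1 372/622 = 59.8% → Line 3
Overall: Line 3 251/689 = 36.4%, Line 1 384/660 = 58.2% → Line 1
Line 3 wins each shift group but Line 1 wins overall — the comparison reverses. Line 3's units skew toward day shift, which has a lower base rate.

Yes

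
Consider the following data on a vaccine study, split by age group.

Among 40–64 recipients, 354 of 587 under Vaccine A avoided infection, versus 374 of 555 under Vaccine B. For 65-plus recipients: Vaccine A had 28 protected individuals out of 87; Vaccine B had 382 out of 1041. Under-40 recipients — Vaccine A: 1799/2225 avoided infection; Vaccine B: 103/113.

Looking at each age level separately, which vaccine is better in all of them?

Vaccine B

40–64: Vaccine A 354/587 = 60.3%, Vaccine B 374/555 = 67.4% → Vaccine B
65-plus: Vaccine A 28/87 = 32.2%, Vaccine B 382/1041 = 36.7% → Vaccine B
Under-40: Vaccine A 1799/2225 = 80.9%, Vaccine B 103/113 = 91.2% → Vaccine B
Vaccine B has the higher rate in all 3 groups.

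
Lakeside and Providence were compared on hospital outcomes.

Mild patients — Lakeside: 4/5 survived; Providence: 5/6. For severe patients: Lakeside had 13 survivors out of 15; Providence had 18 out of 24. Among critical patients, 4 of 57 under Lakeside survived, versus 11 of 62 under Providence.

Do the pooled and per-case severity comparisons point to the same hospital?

No

Mild: Lakeside 4/5 = 80.0%, Providence 5/6 = 83.3% → Providence
Severe: Lakeside 13/15 = 86.7%, Providence 18/24 = 75.0% → Lakeside
Critical: Lakeside 4/57 = 7.0%, Providence 11/62 = 17.7% → Providence
Overall: Lakeside 21/77 = 27.3%, Providence 34/92 = 37.0% → Providence
Neither sweeps: Lakeside wins 1 of 3 groups, Providence wins 2. Providence wins overall but not every group — no Simpson reversal.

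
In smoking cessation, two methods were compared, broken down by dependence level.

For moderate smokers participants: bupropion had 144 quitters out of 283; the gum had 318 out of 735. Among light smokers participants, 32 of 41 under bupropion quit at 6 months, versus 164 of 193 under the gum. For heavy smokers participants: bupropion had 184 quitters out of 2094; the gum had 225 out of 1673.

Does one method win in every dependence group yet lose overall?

Moderate smokers: bupropion 144/283 = 50.9%, the gum 318/735 = 43.3% → bupropion
Light smokers: bupropion 32/41 = 78.0%, the gum 164/193 = 85.0% → the gum
Heavy smokers: bupropion 184/2094 = 8.8%, the gum 225/1673 = 13.4% → the gum
Overall: bupropion 360/2418 = 14.9%, the gum 707/2601 = 27.2% → the gum
Neither sweeps: bupropion wins 1 of 3 groups, the gum wins 2. The gum wins overall but not every group — no Simpson reversal.

No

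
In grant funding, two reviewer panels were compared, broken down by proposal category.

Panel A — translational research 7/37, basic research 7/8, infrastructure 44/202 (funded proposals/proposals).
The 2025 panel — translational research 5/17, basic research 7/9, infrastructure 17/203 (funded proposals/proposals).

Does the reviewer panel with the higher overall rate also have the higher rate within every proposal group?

No

Translational research: Panel A 7/37 = 18.9%, the 2025 panel 5/17 = 29.4% → the 2025 panel
Basic research: Panel A 7/8 = 87.5%, the 2025 panel 7/9 = 77.8% → Panel A
Infrastructure: Panel A 44/202 = 21.8%, the 2025 panel 17/203 = 8.4% → Panel A
Overall: Panel A 58/247 = 23.5%, the 2025 panel 29/229 = 12.7% → Panel A
Neither sweeps: Panel A wins 2 of 3 groups, the 2025 panel wins 1. Panel A wins overall but not every group — no Simpson reversal.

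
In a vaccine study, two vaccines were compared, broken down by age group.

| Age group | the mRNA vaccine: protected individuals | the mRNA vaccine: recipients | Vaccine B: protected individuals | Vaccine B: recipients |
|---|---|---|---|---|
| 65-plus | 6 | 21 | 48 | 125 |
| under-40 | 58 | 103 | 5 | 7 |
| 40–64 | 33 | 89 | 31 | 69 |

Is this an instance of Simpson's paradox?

65-plus: the mRNA vaccine 6/21 = 28.6%, Vaccine B 48/125 = 38.4% → Vaccine B
Under-40: the mRNA vaccine 58/103 = 56.3%, Vaccine B 5/7 = 71.4% → Vaccine B
40–64: the mRNA vaccine 33/89 = 37.1%, Vaccine B 31/69 = 44.9% → Vaccine B
Overall: the mRNA vaccine 97/213 = 45.5%, Vaccine B 84/201 = 41.8% → the mRNA vaccine
Vaccine B wins each age group but the mRNA vaccine wins overall — the comparison reverses. Vaccine B's recipients skew toward 65-plus, which has a lower base rate.

Yes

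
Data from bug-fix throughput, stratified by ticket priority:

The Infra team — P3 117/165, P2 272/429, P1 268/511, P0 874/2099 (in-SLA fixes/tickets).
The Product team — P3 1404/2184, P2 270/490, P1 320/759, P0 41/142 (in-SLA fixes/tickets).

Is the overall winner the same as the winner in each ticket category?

P3: the Infra team 117/165 = 70.9%, the Product team 1404/2184 = 64.3% → the Infra team
P2: the Infra team 272/429 = 63.4%, the Product team 270/490 = 55.1% → the Infra team
P1: the Infra team 268/511 = 52.4%, the Product team 320/759 = 42.2% → the Infra team
P0: the Infra team 874/2099 = 41.6%, the Product team 41/142 = 28.9% → the Infra team
Overall: the Infra team 1531/3204 = 47.8%, the Product team 2035/3575 = 56.9% → the Product team
The Infra team wins each ticket group but the Product team wins overall — the comparison reverses. The Infra team's tickets skew toward P0, which has a lower base rate.

No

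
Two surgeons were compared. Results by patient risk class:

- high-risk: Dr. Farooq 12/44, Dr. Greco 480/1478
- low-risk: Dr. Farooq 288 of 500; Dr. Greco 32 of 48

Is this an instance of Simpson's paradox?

High-risk: Dr. Farooq 12/44 = 27.3%, Dr. Greco 480/1478 = 32.5% → Dr. Greco
Low-risk: Dr. Farooq 288/500 = 57.6%, Dr. Greco 32/48 = 66.7% → Dr. Greco
Overall: Dr. Farooq 300/544 = 55.1%, Dr. Greco 512/1526 = 33.6% → Dr. Farooq
Dr. Greco wins each patient risk group but Dr. Farooq wins overall — the comparison reverses. Dr. Greco's operations skew toward high-risk, which has a lower base rate.

Yes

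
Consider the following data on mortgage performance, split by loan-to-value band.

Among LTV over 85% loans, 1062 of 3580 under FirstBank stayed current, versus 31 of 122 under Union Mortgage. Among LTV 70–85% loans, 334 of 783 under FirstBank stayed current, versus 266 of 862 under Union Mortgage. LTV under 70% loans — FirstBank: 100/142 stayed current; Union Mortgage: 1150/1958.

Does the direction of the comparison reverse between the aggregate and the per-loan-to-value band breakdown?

Yes

LTV over 85%: FirstBank 1062/3580 = 29.7%, Union Mortgage 31/122 = 25.4% → FirstBank
LTV 70–85%: FirstBank 334/783 = 42.7%, Union Mortgage 266/862 = 30.9% → FirstBank
LTV under 70%: FirstBank 100/142 = 70.4%, Union Mortgage 1150/1958 = 58.7% → FirstBank
Overall: FirstBank 1496/4505 = 33.2%, Union Mortgage 1447/2942 = 49.2% → Union Mortgage
FirstBank wins each loan-to-value group but Union Mortgage wins overall — the comparison reverses. FirstBank's loans skew toward LTV over 85%, which has a lower base rate.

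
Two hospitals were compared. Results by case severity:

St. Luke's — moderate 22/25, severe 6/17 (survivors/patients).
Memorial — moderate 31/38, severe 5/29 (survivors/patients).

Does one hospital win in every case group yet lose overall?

Moderate: St. Luke's 22/25 = 88.0%, Memorial 31/38 = 81.6% → St. Luke's
Severe: St. Luke's 6/17 = 35.3%, Memorial 5/29 = 17.2% → St. Luke's
Overall: St. Luke's 28/42 = 66.7%, Memorial 36/67 = 53.7% → St. Luke's
St. Luke's wins overall and in every case group — no reversal.

No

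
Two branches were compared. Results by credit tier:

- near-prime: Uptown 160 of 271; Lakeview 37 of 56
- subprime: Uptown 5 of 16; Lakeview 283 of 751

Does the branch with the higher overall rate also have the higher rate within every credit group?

No

Near-prime: Uptown 160/271 = 59.0%, Lakeview 37/56 = 66.1% → Lakeview
Subprime: Uptown 5/16 = 31.2%, Lakeview 283/751 = 37.7% → Lakeview
Overall: Uptown 165/287 = 57.5%, Lakeview 320/807 = 39.7% → Uptown
Lakeview wins each credit group but Uptown wins overall — the comparison reverses. Lakeview's applications skew toward subprime, which has a lower base rate.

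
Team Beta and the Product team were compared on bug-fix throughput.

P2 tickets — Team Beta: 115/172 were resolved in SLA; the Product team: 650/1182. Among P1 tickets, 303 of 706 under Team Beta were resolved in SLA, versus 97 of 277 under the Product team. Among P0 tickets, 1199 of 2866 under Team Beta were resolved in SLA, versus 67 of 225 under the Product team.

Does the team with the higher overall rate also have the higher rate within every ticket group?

No

P2: Team Beta 115/172 = 66.9%, the Product team 650/1182 = 55.0% → Team Beta
P1: Team Beta 303/706 = 42.9%, the Product team 97/277 = 35.0% → Team Beta
P0: Team Beta 1199/2866 = 41.8%, the Product team 67/225 = 29.8% → Team Beta
Overall: Team Beta 1617/3744 = 43.2%, the Product team 814/1684 = 48.3% → the Product team
Team Beta wins each ticket group but the Product team wins overall — the comparison reverses. Team Beta's tickets skew toward P0, which has a lower base rate.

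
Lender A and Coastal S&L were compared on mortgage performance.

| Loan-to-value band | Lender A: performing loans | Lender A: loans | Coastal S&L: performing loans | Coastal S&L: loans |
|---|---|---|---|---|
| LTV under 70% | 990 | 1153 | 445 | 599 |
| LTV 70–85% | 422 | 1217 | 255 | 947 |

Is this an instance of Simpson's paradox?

No

LTV under 70%: Lender A 990/1153 = 85.9%, Coastal S&L 445/599 = 74.3% → Lender A
LTV 70–85%: Lender A 422/1217 = 34.7%, Coastal S&L 255/947 = 26.9% → Lender A
Overall: Lender A 1412/2370 = 59.6%, Coastal S&L 700/1546 = 45.3% → Lender A
Lender A wins overall and in every loan-to-value group — no reversal.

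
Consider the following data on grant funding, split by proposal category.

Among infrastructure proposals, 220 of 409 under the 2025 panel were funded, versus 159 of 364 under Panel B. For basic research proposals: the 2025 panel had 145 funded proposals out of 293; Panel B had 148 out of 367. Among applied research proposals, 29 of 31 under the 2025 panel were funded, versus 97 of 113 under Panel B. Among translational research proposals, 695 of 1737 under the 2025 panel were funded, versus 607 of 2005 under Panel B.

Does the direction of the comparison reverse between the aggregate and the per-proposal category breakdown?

Infrastructure: the 2025 panel 220/409 = 53.8%, Panel B 159/364 = 43.7% → the 2025 panel
Basic research: the 2025 panel 145/293 = 49.5%, Panel B 148/367 = 40.3% → the 2025 panel
Applied research: the 2025 panel 29/31 = 93.5%, Panel B 97/113 = 85.8% → the 2025 panel
Translational research: the 2025 panel 695/1737 = 40.0%, Panel B 607/2005 = 30.3% → the 2025 panel
Overall: the 2025 panel 1089/2470 = 44.1%, Panel B 1011/2849 = 35.5% → the 2025 panel
The 2025 panel wins overall and in every proposal group — no reversal.

No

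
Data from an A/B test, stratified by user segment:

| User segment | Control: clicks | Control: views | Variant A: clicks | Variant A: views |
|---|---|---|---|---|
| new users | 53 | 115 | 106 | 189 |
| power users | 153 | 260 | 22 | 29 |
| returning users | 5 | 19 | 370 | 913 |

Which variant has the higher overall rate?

New users: Control 53/115 = 46.1%, Variant A 106/189 = 56.1% → Variant A
Power users: Control 153/260 = 58.8%, Variant A 22/29 = 75.9% → Variant A
Returning users: Control 5/19 = 26.3%, Variant A 370/913 = 40.5% → Variant A
Overall: Control 211/394 = 53.6%, Variant A 498/1131 = 44.0% → Control
(Variant A wins every user group but Control wins overall — Variant A's views skew toward the low-rate returning users group.)

Control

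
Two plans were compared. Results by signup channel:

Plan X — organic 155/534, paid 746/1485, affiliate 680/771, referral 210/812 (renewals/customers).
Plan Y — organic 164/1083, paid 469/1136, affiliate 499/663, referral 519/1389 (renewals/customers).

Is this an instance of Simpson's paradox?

No

Organic: Plan X 155/534 = 29.0%, Plan Y 164/1083 = 15.1% → Plan X
Paid: Plan X 746/1485 = 50.2%, Plan Y 469/1136 = 41.3% → Plan X
Affiliate: Plan X 680/771 = 88.2%, Plan Y 499/663 = 75.3% → Plan X
Referral: Plan X 210/812 = 25.9%, Plan Y 519/1389 = 37.4% → Plan Y
Overall: Plan X 1791/3602 = 49.7%, Plan Y 1651/4271 = 38.7% → Plan X
Neither sweeps: Plan X wins 3 of 4 groups, Plan Y wins 1. Plan X wins overall but not every group — no Simpson reversal.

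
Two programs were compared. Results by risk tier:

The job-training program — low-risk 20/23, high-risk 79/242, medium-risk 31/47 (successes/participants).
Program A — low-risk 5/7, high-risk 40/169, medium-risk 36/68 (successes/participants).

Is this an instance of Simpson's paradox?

Low-risk: the job-training program 20/23 = 87.0%, Program A 5/7 = 71.4% → the job-training program
High-risk: the job-training program 79/242 = 32.6%, Program A 40/169 = 23.7% → the job-training program
Medium-risk: the job-training program 31/47 = 66.0%, Program A 36/68 = 52.9% → the job-training program
Overall: the job-training program 130/312 = 41.7%, Program A 81/244 = 33.2% → the job-training program
The job-training program wins overall and in every risk group — no reversal.

No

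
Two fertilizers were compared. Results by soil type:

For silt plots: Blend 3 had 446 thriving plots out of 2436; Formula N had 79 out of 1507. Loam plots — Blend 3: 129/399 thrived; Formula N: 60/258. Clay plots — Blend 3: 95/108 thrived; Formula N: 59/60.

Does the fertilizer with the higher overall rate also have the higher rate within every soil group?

Silt: Blend 3 446/2436 = 18.3%, Formula N 79/1507 = 5.2% → Blend 3
Loam: Blend 3 129/399 = 32.3%, Formula N 60/258 = 23.3% → Blend 3
Clay: Blend 3 95/108 = 88.0%, Formula N 59/60 = 98.3% → Formula N
Overall: Blend 3 670/2943 = 22.8%, Formula N 198/1825 = 10.8% → Blend 3
Neither sweeps: Blend 3 wins 2 of 3 groups, Formula N wins 1. Blend 3 wins overall but not every group — no Simpson reversal.

No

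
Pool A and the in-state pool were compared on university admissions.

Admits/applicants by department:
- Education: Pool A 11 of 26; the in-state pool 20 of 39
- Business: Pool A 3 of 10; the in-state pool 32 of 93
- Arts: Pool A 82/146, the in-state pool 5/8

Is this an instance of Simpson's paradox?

Education: Pool A 11/26 = 42.3%, the in-state pool 20/39 = 51.3% → the in-state pool
Business: Pool A 3/10 = 30.0%, the in-state pool 32/93 = 34.4% → the in-state pool
Arts: Pool A 82/146 = 56.2%, the in-state pool 5/8 = 62.5% → the in-state pool
Overall: Pool A 96/182 = 52.7%, the in-state pool 57/140 = 40.7% → Pool A
The in-state pool wins each department group but Pool A wins overall — the comparison reverses. The in-state pool's applicants skew toward Business, which has a lower base rate.

Yes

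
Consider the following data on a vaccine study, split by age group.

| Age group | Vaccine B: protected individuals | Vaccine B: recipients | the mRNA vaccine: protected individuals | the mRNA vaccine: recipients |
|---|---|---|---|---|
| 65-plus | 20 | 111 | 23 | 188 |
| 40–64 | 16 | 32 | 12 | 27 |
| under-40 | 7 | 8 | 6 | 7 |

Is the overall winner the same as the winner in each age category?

65-plus: Vaccine B 20/111 = 18.0%, the mRNA vaccine 23/188 = 12.2% → Vaccine B
40–64: Vaccine B 16/32 = 50.0%, the mRNA vaccine 12/27 = 44.4% → Vaccine B
Under-40: Vaccine B 7/8 = 87.5%, the mRNA vaccine 6/7 = 85.7% → Vaccine B
Overall: Vaccine B 43/151 = 28.5%, the mRNA vaccine 41/222 = 18.5% → Vaccine B
Vaccine B wins overall and in every age group — no reversal.

Yes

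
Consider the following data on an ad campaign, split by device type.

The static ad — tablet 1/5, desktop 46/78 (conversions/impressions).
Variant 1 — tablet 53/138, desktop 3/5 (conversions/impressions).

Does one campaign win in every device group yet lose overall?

Tablet: the static ad 1/5 = 20.0%, Variant 1 53/138 = 38.4% → Variant 1
Desktop: the static ad 46/78 = 59.0%, Variant 1 3/5 = 60.0% → Variant 1
Overall: the static ad 47/83 = 56.6%, Variant 1 56/143 = 39.2% → the static ad
Variant 1 wins each device group but the static ad wins overall — the comparison reverses. Variant 1's impressions skew toward tablet, which has a lower base rate.

Yes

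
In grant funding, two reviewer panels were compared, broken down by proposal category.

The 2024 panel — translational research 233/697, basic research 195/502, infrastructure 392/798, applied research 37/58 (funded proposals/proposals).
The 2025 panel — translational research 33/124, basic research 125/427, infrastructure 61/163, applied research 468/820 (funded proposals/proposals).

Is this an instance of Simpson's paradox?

Translational research: the 2024 panel 233/697 = 33.4%, the 2025 panel 33/124 = 26.6% → the 2024 panel
Basic research: the 2024 panel 195/502 = 38.8%, the 2025 panel 125/427 = 29.3% → the 2024 panel
Infrastructure: the 2024 panel 392/798 = 49.1%, the 2025 panel 61/163 = 37.4% → the 2024 panel
Applied research: the 2024 panel 37/58 = 63.8%, the 2025 panel 468/820 = 57.1% → the 2024 panel
Overall: the 2024 panel 857/2055 = 41.7%, the 2025 panel 687/1534 = 44.8% → the 2025 panel
The 2024 panel wins each proposal group but the 2025 panel wins overall — the comparison reverses. The 2024 panel's proposals skew toward translational research, which has a lower base rate.

Yes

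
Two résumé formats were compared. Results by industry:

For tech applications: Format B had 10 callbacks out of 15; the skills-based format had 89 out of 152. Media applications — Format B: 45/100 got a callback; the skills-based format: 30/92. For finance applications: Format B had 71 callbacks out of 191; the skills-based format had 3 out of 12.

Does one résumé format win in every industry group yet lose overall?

Tech: Format B 10/15 = 66.7%, the skills-based format 89/152 = 58.6% → Format B
Media: Format B 45/100 = 45.0%, the skills-based format 30/92 = 32.6% → Format B
Finance: Format B 71/191 = 37.2%, the skills-based format 3/12 = 25.0% → Format B
Overall: Format B 126/306 = 41.2%, the skills-based format 122/256 = 47.7% → the skills-based format
Format B wins each industry group but the skills-based format wins overall — the comparison reverses. Format B's applications skew toward finance, which has a lower base rate.

Yes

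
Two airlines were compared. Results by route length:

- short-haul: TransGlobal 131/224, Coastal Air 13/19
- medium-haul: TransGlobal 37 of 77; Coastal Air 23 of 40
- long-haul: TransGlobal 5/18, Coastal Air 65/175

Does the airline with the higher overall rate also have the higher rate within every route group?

No

Short-haul: TransGlobal 131/224 = 58.5%, Coastal Air 13/19 = 68.4% → Coastal Air
Medium-haul: TransGlobal 37/77 = 48.1%, Coastal Air 23/40 = 57.5% → Coastal Air
Long-haul: TransGlobal 5/18 = 27.8%, Coastal Air 65/175 = 37.1% → Coastal Air
Overall: TransGlobal 173/319 = 54.2%, Coastal Air 101/234 = 43.2% → TransGlobal
Coastal Air wins each route group but TransGlobal wins overall — the comparison reverses. Coastal Air's flights skew toward long-haul, which has a lower base rate.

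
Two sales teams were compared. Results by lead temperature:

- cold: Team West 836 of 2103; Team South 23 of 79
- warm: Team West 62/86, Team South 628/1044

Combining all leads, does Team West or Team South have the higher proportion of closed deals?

Team South

Cold: Team West 836/2103 = 39.8%, Team South 23/79 = 29.1% → Team West
Warm: Team West 62/86 = 72.1%, Team South 628/1044 = 60.2% → Team West
Overall: Team West 898/2189 = 41.0%, Team South 651/1123 = 58.0% → Team South
(Team West wins every lead group but Team South wins overall — Team West's leads skew toward the low-rate cold group.)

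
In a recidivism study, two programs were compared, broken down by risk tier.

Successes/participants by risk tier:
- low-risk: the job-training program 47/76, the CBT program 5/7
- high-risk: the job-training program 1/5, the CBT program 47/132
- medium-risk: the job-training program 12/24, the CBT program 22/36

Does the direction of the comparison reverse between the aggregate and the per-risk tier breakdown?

Low-risk: the job-training program 47/76 = 61.8%, the CBT program 5/7 = 71.4% → the CBT program
High-risk: the job-training program 1/5 = 20.0%, the CBT program 47/132 = 35.6% → the CBT program
Medium-risk: the job-training program 12/24 = 50.0%, the CBT program 22/36 = 61.1% → the CBT program
Overall: the job-training program 60/105 = 57.1%, the CBT program 74/175 = 42.3% → the job-training program
The CBT program wins each risk group but the job-training program wins overall — the comparison reverses. The CBT program's participants skew toward high-risk, which has a lower base rate.

Yes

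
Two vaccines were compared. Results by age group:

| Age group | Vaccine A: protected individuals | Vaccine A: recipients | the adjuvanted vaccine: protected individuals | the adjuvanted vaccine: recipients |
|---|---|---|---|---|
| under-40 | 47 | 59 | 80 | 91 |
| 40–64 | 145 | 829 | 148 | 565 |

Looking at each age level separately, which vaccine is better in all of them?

Under-40: Vaccine A 47/59 = 79.7%, the adjuvanted vaccine 80/91 = 87.9% → the adjuvanted vaccine
40–64: Vaccine A 145/829 = 17.5%, the adjuvanted vaccine 148/565 = 26.2% → the adjuvanted vaccine
The adjuvanted vaccine has the higher rate in both groups.

the adjuvanted vaccine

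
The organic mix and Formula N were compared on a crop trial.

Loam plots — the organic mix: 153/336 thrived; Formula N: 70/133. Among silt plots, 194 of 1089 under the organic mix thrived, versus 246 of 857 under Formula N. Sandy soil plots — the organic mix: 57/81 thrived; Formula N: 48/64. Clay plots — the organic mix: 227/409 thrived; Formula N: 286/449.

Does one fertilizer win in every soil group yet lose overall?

No

Loam: the organic mix 153/336 = 45.5%, Formula N 70/133 = 52.6% → Formula N
Silt: the organic mix 194/1089 = 17.8%, Formula N 246/857 = 28.7% → Formula N
Sandy soil: the organic mix 57/81 = 70.4%, Formula N 48/64 = 75.0% → Formula N
Clay: the organic mix 227/409 = 55.5%, Formula N 286/449 = 63.7% → Formula N
Overall: the organic mix 631/1915 = 33.0%, Formula N 650/1503 = 43.2% → Formula N
Formula N wins overall and in every soil group — no reversal.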